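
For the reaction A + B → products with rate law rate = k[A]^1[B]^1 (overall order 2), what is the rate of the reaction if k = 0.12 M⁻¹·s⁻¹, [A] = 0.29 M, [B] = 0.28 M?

0.009744 M/s

Step 1: The rate law is rate = k[A]^1[B]^1, overall order = 1+1 = 2
Step 2: Substitute values: rate = 0.12 × (0.29)^1 × (0.28)^1
Step 3: rate = 0.12 × 0.29 × 0.28 = 0.009744 M/s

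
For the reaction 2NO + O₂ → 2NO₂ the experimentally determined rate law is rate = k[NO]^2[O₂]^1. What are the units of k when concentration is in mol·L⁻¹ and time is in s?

(mol·L⁻¹)⁻²·s⁻¹

Step 1: Overall order = 2 + 1 = 3.
Step 2: rate has units mol·L⁻¹·s⁻¹; [NO]^2[O₂]^1 has units (mol·L⁻¹)^3.
Step 3: k = rate/([NO]^2[O₂]^1), so units of k = (mol·L⁻¹)^(1-3)·s⁻¹ = (mol·L⁻¹)⁻²·s⁻¹.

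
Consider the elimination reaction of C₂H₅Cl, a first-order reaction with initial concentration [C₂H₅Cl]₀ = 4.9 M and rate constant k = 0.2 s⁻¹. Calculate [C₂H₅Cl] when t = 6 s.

1.476 M

Step 1: For a first-order reaction: [C₂H₅Cl] = [C₂H₅Cl]₀ × e^(-kt)
Step 2: [C₂H₅Cl] = 4.9 × e^(-0.2 × 6)
Step 3: [C₂H₅Cl] = 4.9 × e^(-1.2)
Step 4: [C₂H₅Cl] = 4.9 × 0.301194 = 1.476 M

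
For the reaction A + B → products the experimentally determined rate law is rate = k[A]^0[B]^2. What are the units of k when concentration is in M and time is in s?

M⁻¹·s⁻¹

Step 1: Overall order = 0 + 2 = 2.
Step 2: rate has units M·s⁻¹; [A]^0[B]^2 has units M^2.
Step 3: k = rate/([A]^0[B]^2), so units of k = M^(1-2)·s⁻¹ = M⁻¹·s⁻¹.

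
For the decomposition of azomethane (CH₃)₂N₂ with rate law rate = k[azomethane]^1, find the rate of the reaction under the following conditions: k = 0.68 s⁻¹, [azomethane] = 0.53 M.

0.3604 M/s

Step 1: Identify the rate law: rate = k[azomethane]^1
Step 2: Substitute values: rate = 0.68 × (0.53)^1
Step 3: Calculate: rate = 0.68 × 0.53 = 0.3604 M/s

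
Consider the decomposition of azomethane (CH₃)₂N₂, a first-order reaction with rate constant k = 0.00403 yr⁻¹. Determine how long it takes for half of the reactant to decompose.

172 yr

Step 1: For a first-order reaction, t₁/₂ = ln(2)/k
Step 2: t₁/₂ = ln(2)/0.00403
Step 3: t₁/₂ = 0.6931/0.00403 = 172 yr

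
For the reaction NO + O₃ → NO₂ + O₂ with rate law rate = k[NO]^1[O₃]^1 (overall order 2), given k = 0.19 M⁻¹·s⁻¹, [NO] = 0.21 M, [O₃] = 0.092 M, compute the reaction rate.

0.003671 M/s

Step 1: The rate law is rate = k[NO]^1[O₃]^1, overall order = 1+1 = 2
Step 2: Substitute values: rate = 0.19 × (0.21)^1 × (0.092)^1
Step 3: rate = 0.19 × 0.21 × 0.092 = 0.0036708 M/s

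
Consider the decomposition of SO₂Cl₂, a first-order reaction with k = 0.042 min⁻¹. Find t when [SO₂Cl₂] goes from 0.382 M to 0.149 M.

22.42 min

Step 1: For first-order: t = ln([SO₂Cl₂]₀/[SO₂Cl₂])/k
Step 2: t = ln(0.382/0.149)/0.042
Step 3: t = ln(2.564)/0.042
Step 4: t = 0.9415/0.042 = 22.42 min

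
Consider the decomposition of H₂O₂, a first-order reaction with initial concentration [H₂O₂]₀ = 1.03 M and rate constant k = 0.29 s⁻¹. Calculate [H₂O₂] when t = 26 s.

0.0005473 M

Step 1: For a first-order reaction: [H₂O₂] = [H₂O₂]₀ × e^(-kt)
Step 2: [H₂O₂] = 1.03 × e^(-0.29 × 26)
Step 3: [H₂O₂] = 1.03 × e^(-7.54)
Step 4: [H₂O₂] = 1.03 × 0.000531398 = 0.0005473 M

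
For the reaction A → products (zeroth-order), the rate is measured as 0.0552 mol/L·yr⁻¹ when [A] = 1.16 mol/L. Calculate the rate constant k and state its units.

0.0552 mol/L·yr⁻¹

Step 1: For a zeroth-order reaction, rate = k (independent of concentration).
Step 2: k = rate = 0.0552 mol/L·yr⁻¹.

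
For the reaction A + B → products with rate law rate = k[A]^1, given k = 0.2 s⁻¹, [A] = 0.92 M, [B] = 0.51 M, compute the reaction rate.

0.184 M/s

Step 1: The rate law is rate = k[A]^1
Step 2: Note that the rate does not depend on [B] (zero order in B).
Step 3: rate = 0.2 × (0.92)^1 = 0.184 M/s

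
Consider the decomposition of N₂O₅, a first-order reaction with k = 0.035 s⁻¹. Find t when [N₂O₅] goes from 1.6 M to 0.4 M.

39.61 s

Step 1: For first-order: t = ln([N₂O₅]₀/[N₂O₅])/k
Step 2: t = ln(1.6/0.4)/0.035
Step 3: t = ln(4)/0.035
Step 4: t = 1.386/0.035 = 39.61 s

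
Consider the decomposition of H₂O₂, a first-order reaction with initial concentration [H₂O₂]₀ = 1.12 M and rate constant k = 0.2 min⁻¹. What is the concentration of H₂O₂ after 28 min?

0.004142 M

Step 1: For a first-order reaction: [H₂O₂] = [H₂O₂]₀ × e^(-kt)
Step 2: [H₂O₂] = 1.12 × e^(-0.2 × 28)
Step 3: [H₂O₂] = 1.12 × e^(-5.6)
Step 4: [H₂O₂] = 1.12 × 0.00369786 = 0.004142 M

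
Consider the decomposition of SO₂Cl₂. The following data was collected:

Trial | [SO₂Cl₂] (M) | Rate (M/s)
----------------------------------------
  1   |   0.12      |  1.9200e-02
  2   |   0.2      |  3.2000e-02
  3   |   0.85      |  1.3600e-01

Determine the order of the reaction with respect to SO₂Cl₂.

first order (1)

Step 1: Compare trials to find order n where rate₂/rate₁ = ([SO₂Cl₂]₂/[SO₂Cl₂]₁)^n
Step 2: rate₂/rate₁ = 3.2000e-02/1.9200e-02 = 1.667
Step 3: [SO₂Cl₂]₂/[SO₂Cl₂]₁ = 0.2/0.12 = 1.667
Step 4: n = ln(1.667)/ln(1.667) = 1.00 ≈ 1
Step 5: The reaction is first order in SO₂Cl₂.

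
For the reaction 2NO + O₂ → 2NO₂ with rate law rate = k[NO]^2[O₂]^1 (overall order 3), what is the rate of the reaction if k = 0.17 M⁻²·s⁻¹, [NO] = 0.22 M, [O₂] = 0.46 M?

0.003785 M/s

Step 1: The rate law is rate = k[NO]^2[O₂]^1, overall order = 2+1 = 3
Step 2: Substitute values: rate = 0.17 × (0.22)^2 × (0.46)^1
Step 3: rate = 0.17 × 0.0484 × 0.46 = 0.00378488 M/s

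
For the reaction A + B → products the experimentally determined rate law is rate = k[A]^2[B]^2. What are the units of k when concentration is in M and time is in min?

M⁻³·min⁻¹

Step 1: Overall order = 2 + 2 = 4.
Step 2: rate has units M·min⁻¹; [A]^2[B]^2 has units M^4.
Step 3: k = rate/([A]^2[B]^2), so units of k = M^(1-4)·min⁻¹ = M⁻³·min⁻¹.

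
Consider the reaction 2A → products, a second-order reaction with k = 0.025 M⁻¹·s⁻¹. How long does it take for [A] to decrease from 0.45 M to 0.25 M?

71.11 s

Step 1: For second-order: t = (1/[A] - 1/[A]₀)/k
Step 2: t = (1/0.25 - 1/0.45)/0.025
Step 3: t = (4 - 2.222)/0.025
Step 4: t = 1.778/0.025 = 71.11 s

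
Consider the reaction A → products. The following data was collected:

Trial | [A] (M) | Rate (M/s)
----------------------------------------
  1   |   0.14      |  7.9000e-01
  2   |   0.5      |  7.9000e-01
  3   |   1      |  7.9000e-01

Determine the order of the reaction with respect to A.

zeroth order (0)

Step 1: Compare trials - when concentration changes, rate stays constant.
Step 2: rate₂/rate₁ = 7.9000e-01/7.9000e-01 = 1
Step 3: [A]₂/[A]₁ = 0.5/0.14 = 3.571
Step 4: Since rate ratio ≈ (conc ratio)^0, the reaction is zeroth order.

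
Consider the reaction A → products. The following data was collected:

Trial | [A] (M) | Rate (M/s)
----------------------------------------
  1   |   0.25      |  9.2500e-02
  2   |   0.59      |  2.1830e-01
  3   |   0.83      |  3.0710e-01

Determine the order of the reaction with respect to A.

first order (1)

Step 1: Compare trials to find order n where rate₂/rate₁ = ([A]₂/[A]₁)^n
Step 2: rate₂/rate₁ = 2.1830e-01/9.2500e-02 = 2.36
Step 3: [A]₂/[A]₁ = 0.59/0.25 = 2.36
Step 4: n = ln(2.36)/ln(2.36) = 1.00 ≈ 1
Step 5: The reaction is first order in A.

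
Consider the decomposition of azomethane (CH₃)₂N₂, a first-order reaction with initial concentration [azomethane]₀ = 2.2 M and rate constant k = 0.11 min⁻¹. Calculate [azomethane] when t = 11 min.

0.656 M

Step 1: For a first-order reaction: [azomethane] = [azomethane]₀ × e^(-kt)
Step 2: [azomethane] = 2.2 × e^(-0.11 × 11)
Step 3: [azomethane] = 2.2 × e^(-1.21)
Step 4: [azomethane] = 2.2 × 0.298197 = 0.656 M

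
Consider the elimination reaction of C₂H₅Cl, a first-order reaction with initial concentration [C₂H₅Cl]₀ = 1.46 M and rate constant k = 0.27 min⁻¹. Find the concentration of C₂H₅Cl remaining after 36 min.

8.77e-05 M

Step 1: For a first-order reaction: [C₂H₅Cl] = [C₂H₅Cl]₀ × e^(-kt)
Step 2: [C₂H₅Cl] = 1.46 × e^(-0.27 × 36)
Step 3: [C₂H₅Cl] = 1.46 × e^(-9.72)
Step 4: [C₂H₅Cl] = 1.46 × 6.007e-05 = 8.77e-05 M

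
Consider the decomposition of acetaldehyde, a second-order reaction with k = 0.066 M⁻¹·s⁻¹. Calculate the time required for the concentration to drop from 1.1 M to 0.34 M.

30.79 s

Step 1: For second-order: t = (1/[CH₃CHO] - 1/[CH₃CHO]₀)/k
Step 2: t = (1/0.34 - 1/1.1)/0.066
Step 3: t = (2.941 - 0.9091)/0.066
Step 4: t = 2.032/0.066 = 30.79 s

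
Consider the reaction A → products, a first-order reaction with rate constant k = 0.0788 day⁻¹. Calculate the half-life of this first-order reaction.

8.796 day

Step 1: For a first-order reaction, t₁/₂ = ln(2)/k
Step 2: t₁/₂ = ln(2)/0.0788
Step 3: t₁/₂ = 0.6931/0.0788 = 8.796 day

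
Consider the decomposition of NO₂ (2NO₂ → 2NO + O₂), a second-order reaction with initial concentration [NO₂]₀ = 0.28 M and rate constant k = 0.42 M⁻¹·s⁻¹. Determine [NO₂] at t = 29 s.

0.06349 M

Step 1: For a second-order reaction: 1/[NO₂] = 1/[NO₂]₀ + kt
Step 2: 1/[NO₂] = 1/0.28 + 0.42 × 29
Step 3: 1/[NO₂] = 3.571 + 12.18 = 15.75
Step 4: [NO₂] = 1/15.75 = 0.06349 M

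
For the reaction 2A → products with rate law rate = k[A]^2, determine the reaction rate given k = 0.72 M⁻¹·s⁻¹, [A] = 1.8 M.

2.333 M/s

Step 1: Identify the rate law: rate = k[A]^2
Step 2: Substitute values: rate = 0.72 × (1.8)^2
Step 3: Calculate: rate = 0.72 × 3.24 = 2.3328 M/s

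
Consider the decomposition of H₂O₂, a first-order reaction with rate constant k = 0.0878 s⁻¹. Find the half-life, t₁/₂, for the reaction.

7.895 s

Step 1: For a first-order reaction, t₁/₂ = ln(2)/k
Step 2: t₁/₂ = ln(2)/0.0878
Step 3: t₁/₂ = 0.6931/0.0878 = 7.895 s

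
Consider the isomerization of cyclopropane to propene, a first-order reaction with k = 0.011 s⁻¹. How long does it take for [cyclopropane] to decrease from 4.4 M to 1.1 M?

126 s

Step 1: For first-order: t = ln([cyclopropane]₀/[cyclopropane])/k
Step 2: t = ln(4.4/1.1)/0.011
Step 3: t = ln(4)/0.011
Step 4: t = 1.386/0.011 = 126 s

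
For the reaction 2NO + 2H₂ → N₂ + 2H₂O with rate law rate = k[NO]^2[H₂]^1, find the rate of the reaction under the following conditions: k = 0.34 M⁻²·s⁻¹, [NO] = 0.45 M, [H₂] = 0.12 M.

0.008262 M/s

Step 1: The rate law is rate = k[NO]^2[H₂]^1
Step 2: Substitute: rate = 0.34 × (0.45)^2 × (0.12)^1
Step 3: rate = 0.34 × 0.2025 × 0.12 = 0.008262 M/s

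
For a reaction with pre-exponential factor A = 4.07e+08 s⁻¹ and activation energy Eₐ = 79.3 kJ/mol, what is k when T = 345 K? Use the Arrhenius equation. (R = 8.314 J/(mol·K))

4.01e-04 s⁻¹

Step 1: Use the Arrhenius equation: k = A × exp(-Eₐ/RT)
Step 2: Convert Eₐ to J/mol: 79.3 kJ/mol = 79300 J/mol
Step 3: Calculate the exponent: -Eₐ/(RT) = -79300/(8.314 × 345) = -27.64675
Step 4: k = 4.07e+08 × exp(-27.64675)
Step 5: k = 4.07e+08 × 9.84394e-13 = 4.0065e-04 s⁻¹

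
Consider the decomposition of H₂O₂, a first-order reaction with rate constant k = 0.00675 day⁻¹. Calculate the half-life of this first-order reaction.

102.7 day

Step 1: For a first-order reaction, t₁/₂ = ln(2)/k
Step 2: t₁/₂ = ln(2)/0.00675
Step 3: t₁/₂ = 0.6931/0.00675 = 102.7 day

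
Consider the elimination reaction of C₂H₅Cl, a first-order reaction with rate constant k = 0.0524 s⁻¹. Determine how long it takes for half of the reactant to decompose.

13.23 s

Step 1: For a first-order reaction, t₁/₂ = ln(2)/k
Step 2: t₁/₂ = ln(2)/0.0524
Step 3: t₁/₂ = 0.6931/0.0524 = 13.23 s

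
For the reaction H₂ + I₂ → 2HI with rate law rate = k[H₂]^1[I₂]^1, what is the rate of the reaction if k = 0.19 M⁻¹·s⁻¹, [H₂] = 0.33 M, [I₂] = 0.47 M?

0.02947 M/s

Step 1: The rate law is rate = k[H₂]^1[I₂]^1
Step 2: Substitute: rate = 0.19 × (0.33)^1 × (0.47)^1
Step 3: rate = 0.19 × 0.33 × 0.47 = 0.029469 M/s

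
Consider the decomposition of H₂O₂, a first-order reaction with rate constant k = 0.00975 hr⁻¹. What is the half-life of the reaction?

71.09 hr

Step 1: For a first-order reaction, t₁/₂ = ln(2)/k
Step 2: t₁/₂ = ln(2)/0.00975
Step 3: t₁/₂ = 0.6931/0.00975 = 71.09 hr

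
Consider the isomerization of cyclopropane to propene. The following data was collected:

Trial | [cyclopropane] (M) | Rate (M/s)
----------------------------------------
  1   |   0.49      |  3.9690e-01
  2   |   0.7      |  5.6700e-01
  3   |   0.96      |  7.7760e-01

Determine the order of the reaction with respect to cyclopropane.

first order (1)

Step 1: Compare trials to find order n where rate₂/rate₁ = ([cyclopropane]₂/[cyclopropane]₁)^n
Step 2: rate₂/rate₁ = 5.6700e-01/3.9690e-01 = 1.429
Step 3: [cyclopropane]₂/[cyclopropane]₁ = 0.7/0.49 = 1.429
Step 4: n = ln(1.429)/ln(1.429) = 1.00 ≈ 1
Step 5: The reaction is first order in cyclopropane.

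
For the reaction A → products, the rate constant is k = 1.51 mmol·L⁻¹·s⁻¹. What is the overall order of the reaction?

zeroth order (0)

Step 1: The units of k for an nth-order reaction are (concentration)^(1-n)·(time)⁻¹.
Step 2: Here k has units mmol·L⁻¹·s⁻¹, so the concentration exponent is 1.
Step 3: 1 - n = 1 ⇒ n = 0. The reaction is zeroth order.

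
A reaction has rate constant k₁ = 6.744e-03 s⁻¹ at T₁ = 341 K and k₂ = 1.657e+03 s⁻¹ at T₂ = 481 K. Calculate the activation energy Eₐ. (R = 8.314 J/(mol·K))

120.9 kJ/mol

Step 1: Use the two-temperature Arrhenius form: ln(k₂/k₁) = -Eₐ/R × (1/T₂ - 1/T₁)
Step 2: ln(k₂/k₁) = ln(1.657e+03/6.744e-03) = ln(245700) = 12.4119
Step 3: 1/T₂ - 1/T₁ = 1/481 - 1/341 = -8.535492e-04 K⁻¹
Step 4: Eₐ = -R × ln(k₂/k₁) / (1/T₂ - 1/T₁) = -8.314 × 12.4119 / -8.535492e-04
Step 5: Eₐ = 1.2090e+05 J/mol = 120.9 kJ/mol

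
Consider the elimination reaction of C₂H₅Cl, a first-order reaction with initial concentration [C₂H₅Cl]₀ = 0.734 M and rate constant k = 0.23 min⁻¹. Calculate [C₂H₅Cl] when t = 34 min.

0.0002948 M

Step 1: For a first-order reaction: [C₂H₅Cl] = [C₂H₅Cl]₀ × e^(-kt)
Step 2: [C₂H₅Cl] = 0.734 × e^(-0.23 × 34)
Step 3: [C₂H₅Cl] = 0.734 × e^(-7.82)
Step 4: [C₂H₅Cl] = 0.734 × 0.000401622 = 0.0002948 M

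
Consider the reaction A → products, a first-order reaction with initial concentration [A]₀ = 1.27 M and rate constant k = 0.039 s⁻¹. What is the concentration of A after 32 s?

0.3646 M

Step 1: For a first-order reaction: [A] = [A]₀ × e^(-kt)
Step 2: [A] = 1.27 × e^(-0.039 × 32)
Step 3: [A] = 1.27 × e^(-1.248)
Step 4: [A] = 1.27 × 0.287078 = 0.3646 M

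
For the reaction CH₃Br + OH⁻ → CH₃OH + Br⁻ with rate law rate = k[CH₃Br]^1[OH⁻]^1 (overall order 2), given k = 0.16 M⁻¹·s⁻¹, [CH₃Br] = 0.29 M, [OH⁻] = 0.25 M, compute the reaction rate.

0.0116 M/s

Step 1: The rate law is rate = k[CH₃Br]^1[OH⁻]^1, overall order = 1+1 = 2
Step 2: Substitute values: rate = 0.16 × (0.29)^1 × (0.25)^1
Step 3: rate = 0.16 × 0.29 × 0.25 = 0.0116 M/s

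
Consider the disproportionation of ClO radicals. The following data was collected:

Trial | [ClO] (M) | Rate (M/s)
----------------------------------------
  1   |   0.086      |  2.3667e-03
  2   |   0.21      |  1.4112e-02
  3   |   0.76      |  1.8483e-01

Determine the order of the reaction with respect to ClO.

second order (2)

Step 1: Compare trials to find order n where rate₂/rate₁ = ([ClO]₂/[ClO]₁)^n
Step 2: rate₂/rate₁ = 1.4112e-02/2.3667e-03 = 5.963
Step 3: [ClO]₂/[ClO]₁ = 0.21/0.086 = 2.442
Step 4: n = ln(5.963)/ln(2.442) = 2.00 ≈ 2
Step 5: The reaction is second order in ClO.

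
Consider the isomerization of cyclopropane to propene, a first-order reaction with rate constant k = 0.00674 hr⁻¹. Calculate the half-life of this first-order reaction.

102.8 hr

Step 1: For a first-order reaction, t₁/₂ = ln(2)/k
Step 2: t₁/₂ = ln(2)/0.00674
Step 3: t₁/₂ = 0.6931/0.00674 = 102.8 hr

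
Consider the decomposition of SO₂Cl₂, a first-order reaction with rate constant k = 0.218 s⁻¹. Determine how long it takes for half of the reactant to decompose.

3.18 s

Step 1: For a first-order reaction, t₁/₂ = ln(2)/k
Step 2: t₁/₂ = ln(2)/0.218
Step 3: t₁/₂ = 0.6931/0.218 = 3.18 s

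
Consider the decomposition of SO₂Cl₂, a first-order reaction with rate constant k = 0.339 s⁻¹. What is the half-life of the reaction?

2.045 s

Step 1: For a first-order reaction, t₁/₂ = ln(2)/k
Step 2: t₁/₂ = ln(2)/0.339
Step 3: t₁/₂ = 0.6931/0.339 = 2.045 s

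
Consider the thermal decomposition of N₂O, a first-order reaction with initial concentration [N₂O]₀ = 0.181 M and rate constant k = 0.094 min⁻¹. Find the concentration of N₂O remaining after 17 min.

0.03662 M

Step 1: For a first-order reaction: [N₂O] = [N₂O]₀ × e^(-kt)
Step 2: [N₂O] = 0.181 × e^(-0.094 × 17)
Step 3: [N₂O] = 0.181 × e^(-1.598)
Step 4: [N₂O] = 0.181 × 0.202301 = 0.03662 M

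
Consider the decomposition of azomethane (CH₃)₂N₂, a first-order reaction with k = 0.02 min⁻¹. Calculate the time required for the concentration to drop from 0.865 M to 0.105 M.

105.4 min

Step 1: For first-order: t = ln([azomethane]₀/[azomethane])/k
Step 2: t = ln(0.865/0.105)/0.02
Step 3: t = ln(8.238)/0.02
Step 4: t = 2.109/0.02 = 105.4 min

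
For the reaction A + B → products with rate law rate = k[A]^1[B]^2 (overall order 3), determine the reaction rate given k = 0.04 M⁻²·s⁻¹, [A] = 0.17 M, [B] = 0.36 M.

0.0008813 M/s

Step 1: The rate law is rate = k[A]^1[B]^2, overall order = 1+2 = 3
Step 2: Substitute values: rate = 0.04 × (0.17)^1 × (0.36)^2
Step 3: rate = 0.04 × 0.17 × 0.1296 = 0.00088128 M/s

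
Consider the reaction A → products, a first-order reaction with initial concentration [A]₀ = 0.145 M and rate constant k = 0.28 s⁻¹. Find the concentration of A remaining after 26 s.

9.993e-05 M

Step 1: For a first-order reaction: [A] = [A]₀ × e^(-kt)
Step 2: [A] = 0.145 × e^(-0.28 × 26)
Step 3: [A] = 0.145 × e^(-7.28)
Step 4: [A] = 0.145 × 0.000689186 = 9.993e-05 M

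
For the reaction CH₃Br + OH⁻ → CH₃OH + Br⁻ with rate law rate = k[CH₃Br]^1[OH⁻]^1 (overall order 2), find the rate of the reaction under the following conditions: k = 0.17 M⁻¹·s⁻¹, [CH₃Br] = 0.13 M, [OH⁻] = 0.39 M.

0.008619 M/s

Step 1: The rate law is rate = k[CH₃Br]^1[OH⁻]^1, overall order = 1+1 = 2
Step 2: Substitute values: rate = 0.17 × (0.13)^1 × (0.39)^1
Step 3: rate = 0.17 × 0.13 × 0.39 = 0.008619 M/s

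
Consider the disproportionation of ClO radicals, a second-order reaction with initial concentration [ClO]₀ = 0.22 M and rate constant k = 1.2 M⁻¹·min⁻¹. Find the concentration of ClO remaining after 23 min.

0.03111 M

Step 1: For a second-order reaction: 1/[ClO] = 1/[ClO]₀ + kt
Step 2: 1/[ClO] = 1/0.22 + 1.2 × 23
Step 3: 1/[ClO] = 4.545 + 27.6 = 32.15
Step 4: [ClO] = 1/32.15 = 0.03111 M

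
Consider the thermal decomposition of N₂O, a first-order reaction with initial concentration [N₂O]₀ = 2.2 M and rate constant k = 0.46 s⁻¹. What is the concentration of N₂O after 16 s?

0.0014 M

Step 1: For a first-order reaction: [N₂O] = [N₂O]₀ × e^(-kt)
Step 2: [N₂O] = 2.2 × e^(-0.46 × 16)
Step 3: [N₂O] = 2.2 × e^(-7.36)
Step 4: [N₂O] = 2.2 × 0.000636198 = 0.0014 M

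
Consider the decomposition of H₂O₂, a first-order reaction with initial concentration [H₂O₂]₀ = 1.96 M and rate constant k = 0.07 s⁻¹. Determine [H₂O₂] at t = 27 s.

0.2961 M

Step 1: For a first-order reaction: [H₂O₂] = [H₂O₂]₀ × e^(-kt)
Step 2: [H₂O₂] = 1.96 × e^(-0.07 × 27)
Step 3: [H₂O₂] = 1.96 × e^(-1.89)
Step 4: [H₂O₂] = 1.96 × 0.151072 = 0.2961 M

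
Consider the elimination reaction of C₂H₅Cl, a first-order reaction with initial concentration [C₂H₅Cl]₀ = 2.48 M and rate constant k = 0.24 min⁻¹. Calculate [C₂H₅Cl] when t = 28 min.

0.002992 M

Step 1: For a first-order reaction: [C₂H₅Cl] = [C₂H₅Cl]₀ × e^(-kt)
Step 2: [C₂H₅Cl] = 2.48 × e^(-0.24 × 28)
Step 3: [C₂H₅Cl] = 2.48 × e^(-6.72)
Step 4: [C₂H₅Cl] = 2.48 × 0.00120654 = 0.002992 M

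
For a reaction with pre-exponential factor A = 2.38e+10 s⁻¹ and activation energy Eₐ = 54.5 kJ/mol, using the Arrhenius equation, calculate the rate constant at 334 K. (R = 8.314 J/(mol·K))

7.13e+01 s⁻¹

Step 1: Use the Arrhenius equation: k = A × exp(-Eₐ/RT)
Step 2: Convert Eₐ to J/mol: 54.5 kJ/mol = 54500 J/mol
Step 3: Calculate the exponent: -Eₐ/(RT) = -54500/(8.314 × 334) = -19.62637
Step 4: k = 2.38e+10 × exp(-19.62637)
Step 5: k = 2.38e+10 × 2.99486e-09 = 7.1278e+01 s⁻¹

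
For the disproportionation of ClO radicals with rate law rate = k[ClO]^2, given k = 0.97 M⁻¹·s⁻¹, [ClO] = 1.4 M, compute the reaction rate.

1.901 M/s

Step 1: Identify the rate law: rate = k[ClO]^2
Step 2: Substitute values: rate = 0.97 × (1.4)^2
Step 3: Calculate: rate = 0.97 × 1.96 = 1.9012 M/s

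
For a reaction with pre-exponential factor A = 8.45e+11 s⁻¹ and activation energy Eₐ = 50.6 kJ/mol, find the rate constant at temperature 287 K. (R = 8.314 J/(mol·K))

5.21e+02 s⁻¹

Step 1: Use the Arrhenius equation: k = A × exp(-Eₐ/RT)
Step 2: Convert Eₐ to J/mol: 50.6 kJ/mol = 50600 J/mol
Step 3: Calculate the exponent: -Eₐ/(RT) = -50600/(8.314 × 287) = -21.20599
Step 4: k = 8.45e+11 × exp(-21.20599)
Step 5: k = 8.45e+11 × 6.17100e-10 = 5.2145e+02 s⁻¹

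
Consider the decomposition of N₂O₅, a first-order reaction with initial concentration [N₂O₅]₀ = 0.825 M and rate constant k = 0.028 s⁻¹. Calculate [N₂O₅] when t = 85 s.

0.07635 M

Step 1: For a first-order reaction: [N₂O₅] = [N₂O₅]₀ × e^(-kt)
Step 2: [N₂O₅] = 0.825 × e^(-0.028 × 85)
Step 3: [N₂O₅] = 0.825 × e^(-2.38)
Step 4: [N₂O₅] = 0.825 × 0.0925506 = 0.07635 M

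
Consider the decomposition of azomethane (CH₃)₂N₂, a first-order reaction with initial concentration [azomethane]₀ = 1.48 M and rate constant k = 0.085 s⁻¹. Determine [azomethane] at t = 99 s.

0.0003278 M

Step 1: For a first-order reaction: [azomethane] = [azomethane]₀ × e^(-kt)
Step 2: [azomethane] = 1.48 × e^(-0.085 × 99)
Step 3: [azomethane] = 1.48 × e^(-8.415)
Step 4: [azomethane] = 1.48 × 0.000221519 = 0.0003278 M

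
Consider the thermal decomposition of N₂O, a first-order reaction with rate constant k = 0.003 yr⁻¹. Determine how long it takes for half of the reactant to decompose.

231 yr

Step 1: For a first-order reaction, t₁/₂ = ln(2)/k
Step 2: t₁/₂ = ln(2)/0.003
Step 3: t₁/₂ = 0.6931/0.003 = 231 yr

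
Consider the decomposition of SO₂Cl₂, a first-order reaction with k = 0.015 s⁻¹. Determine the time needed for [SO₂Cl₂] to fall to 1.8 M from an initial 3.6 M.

46.21 s

Step 1: For first-order: t = ln([SO₂Cl₂]₀/[SO₂Cl₂])/k
Step 2: t = ln(3.6/1.8)/0.015
Step 3: t = ln(2)/0.015
Step 4: t = 0.6931/0.015 = 46.21 s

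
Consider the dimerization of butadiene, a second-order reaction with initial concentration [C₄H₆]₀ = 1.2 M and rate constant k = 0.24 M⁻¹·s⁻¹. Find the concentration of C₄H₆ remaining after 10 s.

0.3093 M

Step 1: For a second-order reaction: 1/[C₄H₆] = 1/[C₄H₆]₀ + kt
Step 2: 1/[C₄H₆] = 1/1.2 + 0.24 × 10
Step 3: 1/[C₄H₆] = 0.8333 + 2.4 = 3.233
Step 4: [C₄H₆] = 1/3.233 = 0.3093 M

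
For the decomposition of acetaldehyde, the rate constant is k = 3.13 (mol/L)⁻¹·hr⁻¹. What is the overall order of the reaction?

second order (2)

Step 1: The units of k for an nth-order reaction are (concentration)^(1-n)·(time)⁻¹.
Step 2: Here k has units (mol/L)⁻¹·hr⁻¹, so the concentration exponent is -1.
Step 3: 1 - n = -1 ⇒ n = 2. The reaction is second order.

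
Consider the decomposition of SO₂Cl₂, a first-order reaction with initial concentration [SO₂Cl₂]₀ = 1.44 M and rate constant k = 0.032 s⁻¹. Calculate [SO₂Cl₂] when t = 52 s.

0.2727 M

Step 1: For a first-order reaction: [SO₂Cl₂] = [SO₂Cl₂]₀ × e^(-kt)
Step 2: [SO₂Cl₂] = 1.44 × e^(-0.032 × 52)
Step 3: [SO₂Cl₂] = 1.44 × e^(-1.664)
Step 4: [SO₂Cl₂] = 1.44 × 0.18938 = 0.2727 M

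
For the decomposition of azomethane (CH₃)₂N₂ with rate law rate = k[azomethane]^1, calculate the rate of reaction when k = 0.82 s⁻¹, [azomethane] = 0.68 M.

0.5576 M/s

Step 1: Identify the rate law: rate = k[azomethane]^1
Step 2: Substitute values: rate = 0.82 × (0.68)^1
Step 3: Calculate: rate = 0.82 × 0.68 = 0.5576 M/s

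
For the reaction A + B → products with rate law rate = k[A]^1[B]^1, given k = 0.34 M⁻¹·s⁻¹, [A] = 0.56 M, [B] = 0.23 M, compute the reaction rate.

0.04379 M/s

Step 1: The rate law is rate = k[A]^1[B]^1
Step 2: Substitute: rate = 0.34 × (0.56)^1 × (0.23)^1
Step 3: rate = 0.34 × 0.56 × 0.23 = 0.043792 M/s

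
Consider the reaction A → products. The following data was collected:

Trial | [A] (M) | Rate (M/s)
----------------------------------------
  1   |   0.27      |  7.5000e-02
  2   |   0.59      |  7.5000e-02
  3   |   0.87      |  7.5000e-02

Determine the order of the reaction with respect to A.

zeroth order (0)

Step 1: Compare trials - when concentration changes, rate stays constant.
Step 2: rate₂/rate₁ = 7.5000e-02/7.5000e-02 = 1
Step 3: [A]₂/[A]₁ = 0.59/0.27 = 2.185
Step 4: Since rate ratio ≈ (conc ratio)^0, the reaction is zeroth order.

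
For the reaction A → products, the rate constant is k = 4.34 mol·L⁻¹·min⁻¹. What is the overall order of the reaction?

zeroth order (0)

Step 1: The units of k for an nth-order reaction are (concentration)^(1-n)·(time)⁻¹.
Step 2: Here k has units mol·L⁻¹·min⁻¹, so the concentration exponent is 1.
Step 3: 1 - n = 1 ⇒ n = 0. The reaction is zeroth order.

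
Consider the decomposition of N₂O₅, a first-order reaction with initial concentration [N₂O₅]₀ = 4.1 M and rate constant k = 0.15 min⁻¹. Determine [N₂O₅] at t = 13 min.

0.5833 M

Step 1: For a first-order reaction: [N₂O₅] = [N₂O₅]₀ × e^(-kt)
Step 2: [N₂O₅] = 4.1 × e^(-0.15 × 13)
Step 3: [N₂O₅] = 4.1 × e^(-1.95)
Step 4: [N₂O₅] = 4.1 × 0.142274 = 0.5833 M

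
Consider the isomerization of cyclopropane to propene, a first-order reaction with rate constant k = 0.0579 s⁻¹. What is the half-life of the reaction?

11.97 s

Step 1: For a first-order reaction, t₁/₂ = ln(2)/k
Step 2: t₁/₂ = ln(2)/0.0579
Step 3: t₁/₂ = 0.6931/0.0579 = 11.97 s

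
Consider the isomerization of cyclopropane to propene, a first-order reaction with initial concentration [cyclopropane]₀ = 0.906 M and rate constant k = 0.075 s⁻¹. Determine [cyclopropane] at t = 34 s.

0.07074 M

Step 1: For a first-order reaction: [cyclopropane] = [cyclopropane]₀ × e^(-kt)
Step 2: [cyclopropane] = 0.906 × e^(-0.075 × 34)
Step 3: [cyclopropane] = 0.906 × e^(-2.55)
Step 4: [cyclopropane] = 0.906 × 0.0780817 = 0.07074 M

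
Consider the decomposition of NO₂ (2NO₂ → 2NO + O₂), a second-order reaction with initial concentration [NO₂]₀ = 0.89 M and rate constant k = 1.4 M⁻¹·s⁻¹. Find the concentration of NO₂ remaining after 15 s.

0.0452 M

Step 1: For a second-order reaction: 1/[NO₂] = 1/[NO₂]₀ + kt
Step 2: 1/[NO₂] = 1/0.89 + 1.4 × 15
Step 3: 1/[NO₂] = 1.124 + 21 = 22.12
Step 4: [NO₂] = 1/22.12 = 0.0452 M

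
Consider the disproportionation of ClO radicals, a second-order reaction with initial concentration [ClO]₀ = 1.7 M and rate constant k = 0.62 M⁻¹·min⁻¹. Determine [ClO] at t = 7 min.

0.2029 M

Step 1: For a second-order reaction: 1/[ClO] = 1/[ClO]₀ + kt
Step 2: 1/[ClO] = 1/1.7 + 0.62 × 7
Step 3: 1/[ClO] = 0.5882 + 4.34 = 4.928
Step 4: [ClO] = 1/4.928 = 0.2029 M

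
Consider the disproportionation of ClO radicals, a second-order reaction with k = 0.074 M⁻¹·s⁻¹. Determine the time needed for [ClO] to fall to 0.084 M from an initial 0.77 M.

143.3 s

Step 1: For second-order: t = (1/[ClO] - 1/[ClO]₀)/k
Step 2: t = (1/0.084 - 1/0.77)/0.074
Step 3: t = (11.9 - 1.299)/0.074
Step 4: t = 10.61/0.074 = 143.3 s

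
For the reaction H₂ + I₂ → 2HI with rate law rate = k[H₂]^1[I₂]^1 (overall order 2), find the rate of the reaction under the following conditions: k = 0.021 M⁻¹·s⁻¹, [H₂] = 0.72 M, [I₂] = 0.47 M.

0.007106 M/s

Step 1: The rate law is rate = k[H₂]^1[I₂]^1, overall order = 1+1 = 2
Step 2: Substitute values: rate = 0.021 × (0.72)^1 × (0.47)^1
Step 3: rate = 0.021 × 0.72 × 0.47 = 0.0071064 M/s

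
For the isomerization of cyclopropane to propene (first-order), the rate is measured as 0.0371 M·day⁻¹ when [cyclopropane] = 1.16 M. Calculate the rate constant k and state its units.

0.03198 day⁻¹

Step 1: rate = k[cyclopropane]^1, so k = rate / [cyclopropane]^1.
Step 2: k = 0.0371 / (1.16)^1 = 0.0371 / 1.16.
Step 3: k = 0.03198 day⁻¹.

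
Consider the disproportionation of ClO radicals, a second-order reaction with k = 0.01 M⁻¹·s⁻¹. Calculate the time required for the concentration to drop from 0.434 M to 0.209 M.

248.1 s

Step 1: For second-order: t = (1/[ClO] - 1/[ClO]₀)/k
Step 2: t = (1/0.209 - 1/0.434)/0.01
Step 3: t = (4.785 - 2.304)/0.01
Step 4: t = 2.481/0.01 = 248.1 s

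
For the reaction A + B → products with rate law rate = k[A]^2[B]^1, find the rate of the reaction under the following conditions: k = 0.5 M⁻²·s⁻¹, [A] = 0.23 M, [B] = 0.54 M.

0.01428 M/s

Step 1: The rate law is rate = k[A]^2[B]^1
Step 2: Substitute: rate = 0.5 × (0.23)^2 × (0.54)^1
Step 3: rate = 0.5 × 0.0529 × 0.54 = 0.014283 M/s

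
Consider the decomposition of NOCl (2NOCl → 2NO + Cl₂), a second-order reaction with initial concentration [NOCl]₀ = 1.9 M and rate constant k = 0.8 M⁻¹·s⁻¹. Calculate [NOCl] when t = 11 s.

0.1072 M

Step 1: For a second-order reaction: 1/[NOCl] = 1/[NOCl]₀ + kt
Step 2: 1/[NOCl] = 1/1.9 + 0.8 × 11
Step 3: 1/[NOCl] = 0.5263 + 8.8 = 9.326
Step 4: [NOCl] = 1/9.326 = 0.1072 M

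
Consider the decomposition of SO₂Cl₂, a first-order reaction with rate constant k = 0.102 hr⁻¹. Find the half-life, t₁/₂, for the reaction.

6.796 hr

Step 1: For a first-order reaction, t₁/₂ = ln(2)/k
Step 2: t₁/₂ = ln(2)/0.102
Step 3: t₁/₂ = 0.6931/0.102 = 6.796 hr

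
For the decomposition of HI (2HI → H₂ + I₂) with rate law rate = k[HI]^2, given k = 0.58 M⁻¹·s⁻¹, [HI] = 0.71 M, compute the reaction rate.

0.2924 M/s

Step 1: Identify the rate law: rate = k[HI]^2
Step 2: Substitute values: rate = 0.58 × (0.71)^2
Step 3: Calculate: rate = 0.58 × 0.5041 = 0.292378 M/s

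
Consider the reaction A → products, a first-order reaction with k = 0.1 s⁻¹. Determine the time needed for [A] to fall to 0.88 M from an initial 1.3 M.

3.902 s

Step 1: For first-order: t = ln([A]₀/[A])/k
Step 2: t = ln(1.3/0.88)/0.1
Step 3: t = ln(1.477)/0.1
Step 4: t = 0.3902/0.1 = 3.902 s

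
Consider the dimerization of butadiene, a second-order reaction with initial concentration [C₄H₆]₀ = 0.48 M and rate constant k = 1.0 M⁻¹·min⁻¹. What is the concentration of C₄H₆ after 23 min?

0.03987 M

Step 1: For a second-order reaction: 1/[C₄H₆] = 1/[C₄H₆]₀ + kt
Step 2: 1/[C₄H₆] = 1/0.48 + 1.0 × 23
Step 3: 1/[C₄H₆] = 2.083 + 23 = 25.08
Step 4: [C₄H₆] = 1/25.08 = 0.03987 M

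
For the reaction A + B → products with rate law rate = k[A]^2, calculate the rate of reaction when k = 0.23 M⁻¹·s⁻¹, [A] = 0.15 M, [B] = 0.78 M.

0.005175 M/s

Step 1: The rate law is rate = k[A]^2
Step 2: Note that the rate does not depend on [B] (zero order in B).
Step 3: rate = 0.23 × (0.15)^2 = 0.005175 M/s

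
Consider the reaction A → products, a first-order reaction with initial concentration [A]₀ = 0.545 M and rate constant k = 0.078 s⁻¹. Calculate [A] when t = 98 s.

0.000261 M

Step 1: For a first-order reaction: [A] = [A]₀ × e^(-kt)
Step 2: [A] = 0.545 × e^(-0.078 × 98)
Step 3: [A] = 0.545 × e^(-7.644)
Step 4: [A] = 0.545 × 0.000478909 = 0.000261 M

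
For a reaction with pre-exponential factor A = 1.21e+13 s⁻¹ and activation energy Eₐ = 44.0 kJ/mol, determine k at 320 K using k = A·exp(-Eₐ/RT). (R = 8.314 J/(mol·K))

7.95e+05 s⁻¹

Step 1: Use the Arrhenius equation: k = A × exp(-Eₐ/RT)
Step 2: Convert Eₐ to J/mol: 44.0 kJ/mol = 44000 J/mol
Step 3: Calculate the exponent: -Eₐ/(RT) = -44000/(8.314 × 320) = -16.53837
Step 4: k = 1.21e+13 × exp(-16.53837)
Step 5: k = 1.21e+13 × 6.56867e-08 = 7.9481e+05 s⁻¹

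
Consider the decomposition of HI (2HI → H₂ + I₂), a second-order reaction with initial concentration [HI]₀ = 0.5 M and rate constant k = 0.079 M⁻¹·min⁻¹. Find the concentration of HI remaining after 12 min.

0.3392 M

Step 1: For a second-order reaction: 1/[HI] = 1/[HI]₀ + kt
Step 2: 1/[HI] = 1/0.5 + 0.079 × 12
Step 3: 1/[HI] = 2 + 0.948 = 2.948
Step 4: [HI] = 1/2.948 = 0.3392 M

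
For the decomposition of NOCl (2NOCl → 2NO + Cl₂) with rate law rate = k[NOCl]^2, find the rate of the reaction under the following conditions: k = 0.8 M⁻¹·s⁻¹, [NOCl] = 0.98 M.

0.7683 M/s

Step 1: Identify the rate law: rate = k[NOCl]^2
Step 2: Substitute values: rate = 0.8 × (0.98)^2
Step 3: Calculate: rate = 0.8 × 0.9604 = 0.76832 M/s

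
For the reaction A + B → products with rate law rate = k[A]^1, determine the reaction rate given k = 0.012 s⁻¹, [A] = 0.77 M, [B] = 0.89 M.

0.00924 M/s

Step 1: The rate law is rate = k[A]^1
Step 2: Note that the rate does not depend on [B] (zero order in B).
Step 3: rate = 0.012 × (0.77)^1 = 0.00924 M/s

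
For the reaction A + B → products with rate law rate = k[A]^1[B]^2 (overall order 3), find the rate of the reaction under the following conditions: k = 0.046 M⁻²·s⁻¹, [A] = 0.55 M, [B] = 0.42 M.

0.004463 M/s

Step 1: The rate law is rate = k[A]^1[B]^2, overall order = 1+2 = 3
Step 2: Substitute values: rate = 0.046 × (0.55)^1 × (0.42)^2
Step 3: rate = 0.046 × 0.55 × 0.1764 = 0.00446292 M/s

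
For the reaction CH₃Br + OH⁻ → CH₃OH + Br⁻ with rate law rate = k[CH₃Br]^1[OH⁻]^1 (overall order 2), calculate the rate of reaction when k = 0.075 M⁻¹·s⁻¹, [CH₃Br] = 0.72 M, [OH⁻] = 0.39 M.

0.02106 M/s

Step 1: The rate law is rate = k[CH₃Br]^1[OH⁻]^1, overall order = 1+1 = 2
Step 2: Substitute values: rate = 0.075 × (0.72)^1 × (0.39)^1
Step 3: rate = 0.075 × 0.72 × 0.39 = 0.02106 M/s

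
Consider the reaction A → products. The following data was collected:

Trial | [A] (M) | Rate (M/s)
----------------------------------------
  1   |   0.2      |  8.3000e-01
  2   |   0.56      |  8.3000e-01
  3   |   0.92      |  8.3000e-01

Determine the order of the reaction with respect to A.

zeroth order (0)

Step 1: Compare trials - when concentration changes, rate stays constant.
Step 2: rate₂/rate₁ = 8.3000e-01/8.3000e-01 = 1
Step 3: [A]₂/[A]₁ = 0.56/0.2 = 2.8
Step 4: Since rate ratio ≈ (conc ratio)^0, the reaction is zeroth order.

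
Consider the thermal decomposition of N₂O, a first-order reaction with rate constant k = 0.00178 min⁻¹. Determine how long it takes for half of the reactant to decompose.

389.4 min

Step 1: For a first-order reaction, t₁/₂ = ln(2)/k
Step 2: t₁/₂ = ln(2)/0.00178
Step 3: t₁/₂ = 0.6931/0.00178 = 389.4 min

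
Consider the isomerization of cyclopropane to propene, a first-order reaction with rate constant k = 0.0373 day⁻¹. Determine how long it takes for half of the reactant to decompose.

18.58 day

Step 1: For a first-order reaction, t₁/₂ = ln(2)/k
Step 2: t₁/₂ = ln(2)/0.0373
Step 3: t₁/₂ = 0.6931/0.0373 = 18.58 day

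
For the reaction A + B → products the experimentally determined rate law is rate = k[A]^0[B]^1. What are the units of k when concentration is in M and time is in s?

s⁻¹

Step 1: Overall order = 0 + 1 = 1.
Step 2: rate has units M·s⁻¹; [A]^0[B]^1 has units M^1.
Step 3: k = rate/([A]^0[B]^1), so units of k = M^(1-1)·s⁻¹ = s⁻¹.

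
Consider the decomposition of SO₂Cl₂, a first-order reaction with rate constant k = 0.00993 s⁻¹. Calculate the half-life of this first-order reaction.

69.8 s

Step 1: For a first-order reaction, t₁/₂ = ln(2)/k
Step 2: t₁/₂ = ln(2)/0.00993
Step 3: t₁/₂ = 0.6931/0.00993 = 69.8 s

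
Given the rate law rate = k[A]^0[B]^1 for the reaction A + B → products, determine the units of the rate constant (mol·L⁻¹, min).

min⁻¹

Step 1: Overall order = 0 + 1 = 1.
Step 2: rate has units mol·L⁻¹·min⁻¹; [A]^0[B]^1 has units (mol·L⁻¹)^1.
Step 3: k = rate/([A]^0[B]^1), so units of k = (mol·L⁻¹)^(1-1)·min⁻¹ = min⁻¹.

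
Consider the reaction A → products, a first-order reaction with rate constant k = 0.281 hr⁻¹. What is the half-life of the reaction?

2.467 hr

Step 1: For a first-order reaction, t₁/₂ = ln(2)/k
Step 2: t₁/₂ = ln(2)/0.281
Step 3: t₁/₂ = 0.6931/0.281 = 2.467 hr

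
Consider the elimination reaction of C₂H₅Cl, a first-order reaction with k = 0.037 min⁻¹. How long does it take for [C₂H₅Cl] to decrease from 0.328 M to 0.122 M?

26.73 min

Step 1: For first-order: t = ln([C₂H₅Cl]₀/[C₂H₅Cl])/k
Step 2: t = ln(0.328/0.122)/0.037
Step 3: t = ln(2.689)/0.037
Step 4: t = 0.989/0.037 = 26.73 min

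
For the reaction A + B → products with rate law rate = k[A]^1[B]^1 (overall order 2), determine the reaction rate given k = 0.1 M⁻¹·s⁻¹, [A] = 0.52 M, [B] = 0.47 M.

0.02444 M/s

Step 1: The rate law is rate = k[A]^1[B]^1, overall order = 1+1 = 2
Step 2: Substitute values: rate = 0.1 × (0.52)^1 × (0.47)^1
Step 3: rate = 0.1 × 0.52 × 0.47 = 0.02444 M/s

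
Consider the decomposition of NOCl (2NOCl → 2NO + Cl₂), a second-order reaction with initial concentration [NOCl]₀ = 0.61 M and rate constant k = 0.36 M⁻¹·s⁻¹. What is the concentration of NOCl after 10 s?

0.1909 M

Step 1: For a second-order reaction: 1/[NOCl] = 1/[NOCl]₀ + kt
Step 2: 1/[NOCl] = 1/0.61 + 0.36 × 10
Step 3: 1/[NOCl] = 1.639 + 3.6 = 5.239
Step 4: [NOCl] = 1/5.239 = 0.1909 M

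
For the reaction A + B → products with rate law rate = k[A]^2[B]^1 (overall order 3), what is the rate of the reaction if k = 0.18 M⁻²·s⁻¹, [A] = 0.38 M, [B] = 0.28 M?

0.007278 M/s

Step 1: The rate law is rate = k[A]^2[B]^1, overall order = 2+1 = 3
Step 2: Substitute values: rate = 0.18 × (0.38)^2 × (0.28)^1
Step 3: rate = 0.18 × 0.1444 × 0.28 = 0.00727776 M/s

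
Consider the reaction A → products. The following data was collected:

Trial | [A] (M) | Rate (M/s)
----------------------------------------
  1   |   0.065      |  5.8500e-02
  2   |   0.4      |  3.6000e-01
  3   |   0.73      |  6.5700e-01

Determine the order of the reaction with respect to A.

first order (1)

Step 1: Compare trials to find order n where rate₂/rate₁ = ([A]₂/[A]₁)^n
Step 2: rate₂/rate₁ = 3.6000e-01/5.8500e-02 = 6.154
Step 3: [A]₂/[A]₁ = 0.4/0.065 = 6.154
Step 4: n = ln(6.154)/ln(6.154) = 1.00 ≈ 1
Step 5: The reaction is first order in A.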